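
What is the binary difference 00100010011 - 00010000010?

Method 1 - Direct subtraction (column by column from the right: bit − bit − borrow-in; if negative, add 2 and borrow 1 from the next column):
borrow: 00100000000
        00100010011
-       00010000010
-------------------
        00010010001

Method 2 - Add two's complement:
Two's complement of 00010000010: invert → 11101111101, add 1 → 11101111110
  00100010011
+ 11101111110
-------------
 100010010001  (end carry out of the top bit = 1)
Discarding the end carry: 00010010001
Decimal check:
  00100010011 = 256 + 16 + 2 + 1 = 275
  00010000010 = 128 + 2 = 130
  275 - 130 = 145, and 00010010001 = 128 + 16 + 1 = 145 ✓



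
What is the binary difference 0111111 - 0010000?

Method 1 - Direct subtraction (column by column from the right: bit − bit − borrow-in; if negative, add 2 and borrow 1 from the next column):
borrow: 0000000
        0111111
-       0010000
---------------
        0101111

Method 2 - Add two's complement:
Two's complement of 0010000: invert → 1101111, add 1 → 1110000
  0111111
+ 1110000
---------
 10101111  (end carry out of the top bit = 1)
Discarding the end carry: 0101111
Decimal check:
  0111111 = 32 + 16 + 8 + 4 + 2 + 1 = 63
  0010000 = 16
  63 - 16 = 47, and 0101111 = 32 + 8 + 4 + 2 + 1 = 47 ✓



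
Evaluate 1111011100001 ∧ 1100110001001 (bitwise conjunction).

AND: 1 only when both bits are 1
  1111011100001
& 1100110001001
---------------
  1100010000001
Decimal: 7905 & 6537 = 6273



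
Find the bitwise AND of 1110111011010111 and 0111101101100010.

AND: 1 only when both bits are 1
  1110111011010111
& 0111101101100010
------------------
  0110101001000010
Decimal: 61143 & 31586 = 27202



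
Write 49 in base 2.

Using repeated division by 2:
49 ÷ 2 = 24 remainder 1
24 ÷ 2 = 12 remainder 0
12 ÷ 2 = 6 remainder 0
6 ÷ 2 = 3 remainder 0
3 ÷ 2 = 1 remainder 1
1 ÷ 2 = 0 remainder 1
Reading remainders bottom to top: 110001



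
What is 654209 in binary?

Using repeated division by 2:
654209 ÷ 2 = 327104 remainder 1
327104 ÷ 2 = 163552 remainder 0
163552 ÷ 2 = 81776 remainder 0
81776 ÷ 2 = 40888 remainder 0
40888 ÷ 2 = 20444 remainder 0
20444 ÷ 2 = 10222 remainder 0
10222 ÷ 2 = 5111 remainder 0
5111 ÷ 2 = 2555 remainder 1
2555 ÷ 2 = 1277 remainder 1
1277 ÷ 2 = 638 remainder 1
638 ÷ 2 = 319 remainder 0
319 ÷ 2 = 159 remainder 1
159 ÷ 2 = 79 remainder 1
79 ÷ 2 = 39 remainder 1
39 ÷ 2 = 19 remainder 1
19 ÷ 2 = 9 remainder 1
9 ÷ 2 = 4 remainder 1
4 ÷ 2 = 2 remainder 0
2 ÷ 2 = 1 remainder 0
1 ÷ 2 = 0 remainder 1
Reading remainders bottom to top: 10011111101110000001



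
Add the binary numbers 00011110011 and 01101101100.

Add column by column from the right: bit + bit + carry-in; write the sum mod 2, carry 1 when the sum is 2 or 3.
carry:  11111000000
        00011110011
+       01101101100
-------------------
       010001011111
(the carry out of the leftmost column, 0, becomes the leading bit)
Decimal check:
  00011110011 = 128 + 64 + 32 + 16 + 2 + 1 = 243
  01101101100 = 512 + 256 + 64 + 32 + 8 + 4 = 876
  243 + 876 = 1119, and 010001011111 = 1024 + 64 + 16 + 8 + 4 + 2 + 1 = 1119 ✓



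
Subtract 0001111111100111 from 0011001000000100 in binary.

Method 1 - Direct subtraction (column by column from the right: bit − bit − borrow-in; if negative, add 2 and borrow 1 from the next column):
borrow: 0011111111111110
        0011001000000100
-       0001111111100111
------------------------
        0001001000011101

Method 2 - Add two's complement:
Two's complement of 0001111111100111: invert → 1110000000011000, add 1 → 1110000000011001
  0011001000000100
+ 1110000000011001
------------------
 10001001000011101  (end carry out of the top bit = 1)
Discarding the end carry: 0001001000011101
Decimal check:
  0011001000000100 = 8192 + 4096 + 512 + 4 = 12804
  0001111111100111 = 4096 + 2048 + 1024 + 512 + 256 + 128 + 64 + 32 + 4 + 2 + 1 = 8167
  12804 - 8167 = 4637, and 0001001000011101 = 4096 + 512 + 16 + 8 + 4 + 1 = 4637 ✓



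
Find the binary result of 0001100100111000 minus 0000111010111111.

Method 1 - Direct subtraction (column by column from the right: bit − bit − borrow-in; if negative, add 2 and borrow 1 from the next column):
borrow: 0001110111111110
        0001100100111000
-       0000111010111111
------------------------
        0000101001111001

Method 2 - Add two's complement:
Two's complement of 0000111010111111: invert → 1111000101000000, add 1 → 1111000101000001
  0001100100111000
+ 1111000101000001
------------------
 10000101001111001  (end carry out of the top bit = 1)
Discarding the end carry: 0000101001111001
Decimal check:
  0001100100111000 = 4096 + 2048 + 256 + 32 + 16 + 8 = 6456
  0000111010111111 = 2048 + 1024 + 512 + 128 + 32 + 16 + 8 + 4 + 2 + 1 = 3775
  6456 - 3775 = 2681, and 0000101001111001 = 2048 + 512 + 64 + 32 + 16 + 8 + 1 = 2681 ✓



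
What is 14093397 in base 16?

Using repeated division by 16 (digits 10–15 are A–F):
14093397 ÷ 16 = 880837 remainder 5
880837 ÷ 16 = 55052 remainder 5
55052 ÷ 16 = 3440 remainder 12 (C)
3440 ÷ 16 = 215 remainder 0
215 ÷ 16 = 13 remainder 7
13 ÷ 16 = 0 remainder 13 (D)
Reading remainders bottom to top: D70C55



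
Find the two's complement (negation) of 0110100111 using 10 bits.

Original: 0110100111
Step 1 - Invert all bits: 1001011000
Step 2 - Add 1: 1001011001
Verification: 0110100111 + 1001011001 = 10000000000; discarding the end carry (carry out of the top bit) leaves the 10-bit value 0000000000, as required for x + (-x)



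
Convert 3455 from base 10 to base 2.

Using repeated division by 2:
3455 ÷ 2 = 1727 remainder 1
1727 ÷ 2 = 863 remainder 1
863 ÷ 2 = 431 remainder 1
431 ÷ 2 = 215 remainder 1
215 ÷ 2 = 107 remainder 1
107 ÷ 2 = 53 remainder 1
53 ÷ 2 = 26 remainder 1
26 ÷ 2 = 13 remainder 0
13 ÷ 2 = 6 remainder 1
6 ÷ 2 = 3 remainder 0
3 ÷ 2 = 1 remainder 1
1 ÷ 2 = 0 remainder 1
Reading remainders bottom to top: 110101111111



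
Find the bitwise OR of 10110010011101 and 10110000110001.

OR: 1 when either bit is 1
  10110010011101
| 10110000110001
----------------
  10110010111101
Decimal: 11421 | 11313 = 11453



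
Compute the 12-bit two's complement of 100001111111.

Original (sign bit 1, negative): 100001111111
Step 1 - Invert all bits: 011110000000
Step 2 - Add 1: 011110000001
Verification: 100001111111 + 011110000001 = 1000000000000; discarding the end carry (carry out of the top bit) leaves the 12-bit value 000000000000, as required for x + (-x)



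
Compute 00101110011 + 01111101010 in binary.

Add column by column from the right: bit + bit + carry-in; write the sum mod 2, carry 1 when the sum is 2 or 3.
carry:  11111000100
        00101110011
+       01111101010
-------------------
       010101011101
(the carry out of the leftmost column, 0, becomes the leading bit)
Decimal check:
  00101110011 = 256 + 64 + 32 + 16 + 2 + 1 = 371
  01111101010 = 512 + 256 + 128 + 64 + 32 + 8 + 2 = 1002
  371 + 1002 = 1373, and 010101011101 = 1024 + 256 + 64 + 16 + 8 + 4 + 1 = 1373 ✓



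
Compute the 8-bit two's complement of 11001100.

Original (sign bit 1, negative): 11001100
Step 1 - Invert all bits: 00110011
Step 2 - Add 1: 00110100
Verification: 11001100 + 00110100 = 100000000; discarding the end carry (carry out of the top bit) leaves the 8-bit value 00000000, as required for x + (-x)



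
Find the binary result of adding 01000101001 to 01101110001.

Add column by column from the right: bit + bit + carry-in; write the sum mod 2, carry 1 when the sum is 2 or 3.
carry:  10011000010
        01000101001
+       01101110001
-------------------
       010110011010
(the carry out of the leftmost column, 0, becomes the leading bit)
Decimal check:
  01000101001 = 512 + 32 + 8 + 1 = 553
  01101110001 = 512 + 256 + 64 + 32 + 16 + 1 = 881
  553 + 881 = 1434, and 010110011010 = 1024 + 256 + 128 + 16 + 8 + 2 = 1434 ✓



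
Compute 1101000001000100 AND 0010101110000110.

AND: 1 only when both bits are 1
  1101000001000100
& 0010101110000110
------------------
  0000000000000100
Decimal: 53316 & 11142 = 4



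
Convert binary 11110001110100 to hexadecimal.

Group into 4-bit nibbles from right:
  0011 = 3
  1100 = C
  0111 = 7
  0100 = 4
Result: 3C74



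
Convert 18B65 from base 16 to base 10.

Expand by place value (powers of 16):
Digit values: B = 11
18B65 = 1 × 16^4 + 8 × 16^3 + 11 × 16^2 + 6 × 16^1 + 5 × 16^0
= 1 × 65536 + 8 × 4096 + 11 × 256 + 6 × 16 + 5 × 1
= 65536 + 32768 + 2816 + 96 + 5
= 101221



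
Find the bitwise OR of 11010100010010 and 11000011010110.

OR: 1 when either bit is 1
  11010100010010
| 11000011010110
----------------
  11010111010110
Decimal: 13586 | 12502 = 13782



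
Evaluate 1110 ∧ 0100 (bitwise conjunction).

AND: 1 only when both bits are 1
  1110
& 0100
------
  0100
Decimal: 14 & 4 = 4



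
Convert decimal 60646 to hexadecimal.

Using repeated division by 16 (digits 10–15 are A–F):
60646 ÷ 16 = 3790 remainder 6
3790 ÷ 16 = 236 remainder 14 (E)
236 ÷ 16 = 14 remainder 12 (C)
14 ÷ 16 = 0 remainder 14 (E)
Reading remainders bottom to top: ECE6



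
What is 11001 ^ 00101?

XOR: 1 when bits differ
  11001
^ 00101
-------
  11100
Decimal: 25 ^ 5 = 28



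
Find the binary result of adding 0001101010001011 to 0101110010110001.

Add column by column from the right: bit + bit + carry-in; write the sum mod 2, carry 1 when the sum is 2 or 3.
carry:  0011000100000110
        0001101010001011
+       0101110010110001
------------------------
       00111011100111100
(the carry out of the leftmost column, 0, becomes the leading bit)
Decimal check:
  0001101010001011 = 4096 + 2048 + 512 + 128 + 8 + 2 + 1 = 6795
  0101110010110001 = 16384 + 4096 + 2048 + 1024 + 128 + 32 + 16 + 1 = 23729
  6795 + 23729 = 30524, and 00111011100111100 = 16384 + 8192 + 4096 + 1024 + 512 + 256 + 32 + 16 + 8 + 4 = 30524 ✓



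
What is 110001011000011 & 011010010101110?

AND: 1 only when both bits are 1
  110001011000011
& 011010010101110
-----------------
  010000010000010
Decimal: 25283 & 13486 = 8322



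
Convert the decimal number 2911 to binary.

Using repeated division by 2:
2911 ÷ 2 = 1455 remainder 1
1455 ÷ 2 = 727 remainder 1
727 ÷ 2 = 363 remainder 1
363 ÷ 2 = 181 remainder 1
181 ÷ 2 = 90 remainder 1
90 ÷ 2 = 45 remainder 0
45 ÷ 2 = 22 remainder 1
22 ÷ 2 = 11 remainder 0
11 ÷ 2 = 5 remainder 1
5 ÷ 2 = 2 remainder 1
2 ÷ 2 = 1 remainder 0
1 ÷ 2 = 0 remainder 1
Reading remainders bottom to top: 101101011111



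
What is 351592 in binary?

Using repeated division by 2:
351592 ÷ 2 = 175796 remainder 0
175796 ÷ 2 = 87898 remainder 0
87898 ÷ 2 = 43949 remainder 0
43949 ÷ 2 = 21974 remainder 1
21974 ÷ 2 = 10987 remainder 0
10987 ÷ 2 = 5493 remainder 1
5493 ÷ 2 = 2746 remainder 1
2746 ÷ 2 = 1373 remainder 0
1373 ÷ 2 = 686 remainder 1
686 ÷ 2 = 343 remainder 0
343 ÷ 2 = 171 remainder 1
171 ÷ 2 = 85 remainder 1
85 ÷ 2 = 42 remainder 1
42 ÷ 2 = 21 remainder 0
21 ÷ 2 = 10 remainder 1
10 ÷ 2 = 5 remainder 0
5 ÷ 2 = 2 remainder 1
2 ÷ 2 = 1 remainder 0
1 ÷ 2 = 0 remainder 1
Reading remainders bottom to top: 1010101110101101000



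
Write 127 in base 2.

Using repeated division by 2:
127 ÷ 2 = 63 remainder 1
63 ÷ 2 = 31 remainder 1
31 ÷ 2 = 15 remainder 1
15 ÷ 2 = 7 remainder 1
7 ÷ 2 = 3 remainder 1
3 ÷ 2 = 1 remainder 1
1 ÷ 2 = 0 remainder 1
Reading remainders bottom to top: 1111111



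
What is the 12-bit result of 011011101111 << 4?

Original: 011011101111 (decimal 1775)
Shift left by 4 positions
Append 4 zeros on the right and drop the 4 high bits that overflow the 12-bit width
Result: 111011110000 (decimal 3824)
Equivalent: 1775 << 4 = 1775 × 2^4 = 28400, truncated to 12 bits = 3824



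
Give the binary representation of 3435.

Using repeated division by 2:
3435 ÷ 2 = 1717 remainder 1
1717 ÷ 2 = 858 remainder 1
858 ÷ 2 = 429 remainder 0
429 ÷ 2 = 214 remainder 1
214 ÷ 2 = 107 remainder 0
107 ÷ 2 = 53 remainder 1
53 ÷ 2 = 26 remainder 1
26 ÷ 2 = 13 remainder 0
13 ÷ 2 = 6 remainder 1
6 ÷ 2 = 3 remainder 0
3 ÷ 2 = 1 remainder 1
1 ÷ 2 = 0 remainder 1
Reading remainders bottom to top: 110101101011



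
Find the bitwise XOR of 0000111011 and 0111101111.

XOR: 1 when bits differ
  0000111011
^ 0111101111
------------
  0111010100
Decimal: 59 ^ 495 = 468



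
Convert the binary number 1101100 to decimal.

Sum of powers of 2 for each 1-bit:
2^2 + 2^3 + 2^5 + 2^6
= 4 + 8 + 32 + 64
= 108



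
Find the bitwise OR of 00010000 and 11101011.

OR: 1 when either bit is 1
  00010000
| 11101011
----------
  11111011
Decimal: 16 | 235 = 251



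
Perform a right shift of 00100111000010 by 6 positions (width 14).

Original: 00100111000010 (decimal 2498)
Shift right by 6 positions
Drop the 6 low bits; fill with zeros on the left
Result: 00000000100111 (decimal 39)
Equivalent: 2498 >> 6 = 2498 ÷ 2^6 = 39



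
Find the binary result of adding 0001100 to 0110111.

Add column by column from the right: bit + bit + carry-in; write the sum mod 2, carry 1 when the sum is 2 or 3.
carry:  1111000
        0001100
+       0110111
---------------
       01000011
(the carry out of the leftmost column, 0, becomes the leading bit)
Decimal check:
  0001100 = 8 + 4 = 12
  0110111 = 32 + 16 + 4 + 2 + 1 = 55
  12 + 55 = 67, and 01000011 = 64 + 2 + 1 = 67 ✓



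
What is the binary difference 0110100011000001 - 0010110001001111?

Method 1 - Direct subtraction (column by column from the right: bit − bit − borrow-in; if negative, add 2 and borrow 1 from the next column):
borrow: 0111100011111100
        0110100011000001
-       0010110001001111
------------------------
        0011110001110010

Method 2 - Add two's complement:
Two's complement of 0010110001001111: invert → 1101001110110000, add 1 → 1101001110110001
  0110100011000001
+ 1101001110110001
------------------
 10011110001110010  (end carry out of the top bit = 1)
Discarding the end carry: 0011110001110010
Decimal check:
  0110100011000001 = 16384 + 8192 + 2048 + 128 + 64 + 1 = 26817
  0010110001001111 = 8192 + 2048 + 1024 + 64 + 8 + 4 + 2 + 1 = 11343
  26817 - 11343 = 15474, and 0011110001110010 = 8192 + 4096 + 2048 + 1024 + 64 + 32 + 16 + 2 = 15474 ✓



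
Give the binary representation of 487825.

Using repeated division by 2:
487825 ÷ 2 = 243912 remainder 1
243912 ÷ 2 = 121956 remainder 0
121956 ÷ 2 = 60978 remainder 0
60978 ÷ 2 = 30489 remainder 0
30489 ÷ 2 = 15244 remainder 1
15244 ÷ 2 = 7622 remainder 0
7622 ÷ 2 = 3811 remainder 0
3811 ÷ 2 = 1905 remainder 1
1905 ÷ 2 = 952 remainder 1
952 ÷ 2 = 476 remainder 0
476 ÷ 2 = 238 remainder 0
238 ÷ 2 = 119 remainder 0
119 ÷ 2 = 59 remainder 1
59 ÷ 2 = 29 remainder 1
29 ÷ 2 = 14 remainder 1
14 ÷ 2 = 7 remainder 0
7 ÷ 2 = 3 remainder 1
3 ÷ 2 = 1 remainder 1
1 ÷ 2 = 0 remainder 1
Reading remainders bottom to top: 1110111000110010001



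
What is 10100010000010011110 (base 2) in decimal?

Sum of powers of 2 for each 1-bit:
2^1 + 2^2 + 2^3 + 2^4 + 2^7 + 2^13 + 2^17 + 2^19
= 2 + 4 + 8 + 16 + 128 + 8192 + 131072 + 524288
= 663710



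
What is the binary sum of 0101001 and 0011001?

Add column by column from the right: bit + bit + carry-in; write the sum mod 2, carry 1 when the sum is 2 or 3.
carry:  1110010
        0101001
+       0011001
---------------
       01000010
(the carry out of the leftmost column, 0, becomes the leading bit)
Decimal check:
  0101001 = 32 + 8 + 1 = 41
  0011001 = 16 + 8 + 1 = 25
  41 + 25 = 66, and 01000010 = 64 + 2 = 66 ✓



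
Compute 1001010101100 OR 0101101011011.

OR: 1 when either bit is 1
  1001010101100
| 0101101011011
---------------
  1101111111111
Decimal: 4780 | 2907 = 7167



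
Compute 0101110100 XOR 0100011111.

XOR: 1 when bits differ
  0101110100
^ 0100011111
------------
  0001101011
Decimal: 372 ^ 287 = 107



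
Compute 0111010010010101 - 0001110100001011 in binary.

Method 1 - Direct subtraction (column by column from the right: bit − bit − borrow-in; if negative, add 2 and borrow 1 from the next column):
borrow: 0011111000010100
        0111010010010101
-       0001110100001011
------------------------
        0101011110001010

Method 2 - Add two's complement:
Two's complement of 0001110100001011: invert → 1110001011110100, add 1 → 1110001011110101
  0111010010010101
+ 1110001011110101
------------------
 10101011110001010  (end carry out of the top bit = 1)
Discarding the end carry: 0101011110001010
Decimal check:
  0111010010010101 = 16384 + 8192 + 4096 + 1024 + 128 + 16 + 4 + 1 = 29845
  0001110100001011 = 4096 + 2048 + 1024 + 256 + 8 + 2 + 1 = 7435
  29845 - 7435 = 22410, and 0101011110001010 = 16384 + 4096 + 1024 + 512 + 256 + 128 + 8 + 2 = 22410 ✓



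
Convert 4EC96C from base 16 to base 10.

Expand by place value (powers of 16):
Digit values: E = 14, C = 12
4EC96C = 4 × 16^5 + 14 × 16^4 + 12 × 16^3 + 9 × 16^2 + 6 × 16^1 + 12 × 16^0
= 4 × 1048576 + 14 × 65536 + 12 × 4096 + 9 × 256 + 6 × 16 + 12 × 1
= 4194304 + 917504 + 49152 + 2304 + 96 + 12
= 5163372



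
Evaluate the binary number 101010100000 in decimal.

Sum of powers of 2 for each 1-bit:
2^5 + 2^7 + 2^9 + 2^11
= 32 + 128 + 512 + 2048
= 2720



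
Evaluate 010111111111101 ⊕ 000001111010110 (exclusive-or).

XOR: 1 when bits differ
  010111111111101
^ 000001111010110
-----------------
  010110000101011
Decimal: 12285 ^ 982 = 11307



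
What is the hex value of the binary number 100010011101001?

Group into 4-bit nibbles from right:
  0100 = 4
  0100 = 4
  1110 = E
  1001 = 9
Result: 44E9



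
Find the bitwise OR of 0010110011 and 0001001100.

OR: 1 when either bit is 1
  0010110011
| 0001001100
------------
  0011111111
Decimal: 179 | 76 = 255



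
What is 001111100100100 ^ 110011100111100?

XOR: 1 when bits differ
  001111100100100
^ 110011100111100
-----------------
  111100000011000
Decimal: 7972 ^ 26428 = 30744



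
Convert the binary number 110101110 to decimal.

Sum of powers of 2 for each 1-bit:
2^1 + 2^2 + 2^3 + 2^5 + 2^7 + 2^8
= 2 + 4 + 8 + 32 + 128 + 256
= 430



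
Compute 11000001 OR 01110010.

OR: 1 when either bit is 1
  11000001
| 01110010
----------
  11110011
Decimal: 193 | 114 = 243



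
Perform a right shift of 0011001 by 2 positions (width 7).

Original: 0011001 (decimal 25)
Shift right by 2 positions
Drop the 2 low bits; fill with zeros on the left
Result: 0000110 (decimal 6)
Equivalent: 25 >> 2 = 25 ÷ 2^2 = 6



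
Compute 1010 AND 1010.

AND: 1 only when both bits are 1
  1010
& 1010
------
  1010
Decimal: 10 & 10 = 10



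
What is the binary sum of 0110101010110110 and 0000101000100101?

Add column by column from the right: bit + bit + carry-in; write the sum mod 2, carry 1 when the sum is 2 or 3.
carry:  0001010001001000
        0110101010110110
+       0000101000100101
------------------------
       00111010011011011
(the carry out of the leftmost column, 0, becomes the leading bit)
Decimal check:
  0110101010110110 = 16384 + 8192 + 2048 + 512 + 128 + 32 + 16 + 4 + 2 = 27318
  0000101000100101 = 2048 + 512 + 32 + 4 + 1 = 2597
  27318 + 2597 = 29915, and 00111010011011011 = 16384 + 8192 + 4096 + 1024 + 128 + 64 + 16 + 8 + 2 + 1 = 29915 ✓



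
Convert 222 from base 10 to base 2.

Using repeated division by 2:
222 ÷ 2 = 111 remainder 0
111 ÷ 2 = 55 remainder 1
55 ÷ 2 = 27 remainder 1
27 ÷ 2 = 13 remainder 1
13 ÷ 2 = 6 remainder 1
6 ÷ 2 = 3 remainder 0
3 ÷ 2 = 1 remainder 1
1 ÷ 2 = 0 remainder 1
Reading remainders bottom to top: 11011110



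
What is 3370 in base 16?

Using repeated division by 16 (digits 10–15 are A–F):
3370 ÷ 16 = 210 remainder 10 (A)
210 ÷ 16 = 13 remainder 2
13 ÷ 16 = 0 remainder 13 (D)
Reading remainders bottom to top: D2A



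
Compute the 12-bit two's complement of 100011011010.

Original (sign bit 1, negative): 100011011010
Step 1 - Invert all bits: 011100100101
Step 2 - Add 1: 011100100110
Verification: 100011011010 + 011100100110 = 1000000000000; discarding the end carry (carry out of the top bit) leaves the 12-bit value 000000000000, as required for x + (-x)



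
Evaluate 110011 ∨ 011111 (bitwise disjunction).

OR: 1 when either bit is 1
  110011
| 011111
--------
  111111
Decimal: 51 | 31 = 63



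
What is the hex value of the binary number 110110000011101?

Group into 4-bit nibbles from right:
  0110 = 6
  1100 = C
  0001 = 1
  1101 = D
Result: 6C1D



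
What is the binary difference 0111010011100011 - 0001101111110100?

Method 1 - Direct subtraction (column by column from the right: bit − bit − borrow-in; if negative, add 2 and borrow 1 from the next column):
borrow: 0011011111111000
        0111010011100011
-       0001101111110100
------------------------
        0101100011101111

Method 2 - Add two's complement:
Two's complement of 0001101111110100: invert → 1110010000001011, add 1 → 1110010000001100
  0111010011100011
+ 1110010000001100
------------------
 10101100011101111  (end carry out of the top bit = 1)
Discarding the end carry: 0101100011101111
Decimal check:
  0111010011100011 = 16384 + 8192 + 4096 + 1024 + 128 + 64 + 32 + 2 + 1 = 29923
  0001101111110100 = 4096 + 2048 + 512 + 256 + 128 + 64 + 32 + 16 + 4 = 7156
  29923 - 7156 = 22767, and 0101100011101111 = 16384 + 4096 + 2048 + 128 + 64 + 32 + 8 + 4 + 2 + 1 = 22767 ✓



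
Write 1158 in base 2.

Using repeated division by 2:
1158 ÷ 2 = 579 remainder 0
579 ÷ 2 = 289 remainder 1
289 ÷ 2 = 144 remainder 1
144 ÷ 2 = 72 remainder 0
72 ÷ 2 = 36 remainder 0
36 ÷ 2 = 18 remainder 0
18 ÷ 2 = 9 remainder 0
9 ÷ 2 = 4 remainder 1
4 ÷ 2 = 2 remainder 0
2 ÷ 2 = 1 remainder 0
1 ÷ 2 = 0 remainder 1
Reading remainders bottom to top: 10010000110



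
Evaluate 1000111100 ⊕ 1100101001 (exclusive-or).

XOR: 1 when bits differ
  1000111100
^ 1100101001
------------
  0100010101
Decimal: 572 ^ 809 = 277



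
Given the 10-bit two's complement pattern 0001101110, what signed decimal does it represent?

Binary: 0001101110
Sign bit: 0 (non-negative)
Read directly as an unsigned value:
0001101110 = 64 + 32 + 8 + 4 + 2 = 110
Value: 110



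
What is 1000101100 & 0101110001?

AND: 1 only when both bits are 1
  1000101100
& 0101110001
------------
  0000100000
Decimal: 556 & 369 = 32



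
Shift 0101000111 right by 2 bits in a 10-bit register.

Original: 0101000111 (decimal 327)
Shift right by 2 positions
Drop the 2 low bits; fill with zeros on the left
Result: 0001010001 (decimal 81)
Equivalent: 327 >> 2 = 327 ÷ 2^2 = 81



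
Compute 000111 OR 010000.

OR: 1 when either bit is 1
  000111
| 010000
--------
  010111
Decimal: 7 | 16 = 23



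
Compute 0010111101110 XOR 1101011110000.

XOR: 1 when bits differ
  0010111101110
^ 1101011110000
---------------
  1111100011110
Decimal: 1518 ^ 6896 = 7966



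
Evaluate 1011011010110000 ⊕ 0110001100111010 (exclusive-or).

XOR: 1 when bits differ
  1011011010110000
^ 0110001100111010
------------------
  1101010110001010
Decimal: 46768 ^ 25402 = 54666



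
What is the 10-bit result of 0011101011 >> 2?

Original: 0011101011 (decimal 235)
Shift right by 2 positions
Drop the 2 low bits; fill with zeros on the left
Result: 0000111010 (decimal 58)
Equivalent: 235 >> 2 = 235 ÷ 2^2 = 58



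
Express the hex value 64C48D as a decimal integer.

Expand by place value (powers of 16):
Digit values: C = 12, D = 13
64C48D = 6 × 16^5 + 4 × 16^4 + 12 × 16^3 + 4 × 16^2 + 8 × 16^1 + 13 × 16^0
= 6 × 1048576 + 4 × 65536 + 12 × 4096 + 4 × 256 + 8 × 16 + 13 × 1
= 6291456 + 262144 + 49152 + 1024 + 128 + 13
= 6603917



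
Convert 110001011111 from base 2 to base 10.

Sum of powers of 2 for each 1-bit:
2^0 + 2^1 + 2^2 + 2^3 + 2^4 + 2^6 + 2^10 + 2^11
= 1 + 2 + 4 + 8 + 16 + 64 + 1024 + 2048
= 3167



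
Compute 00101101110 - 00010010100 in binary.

Method 1 - Direct subtraction (column by column from the right: bit − bit − borrow-in; if negative, add 2 and borrow 1 from the next column):
borrow: 00100100000
        00101101110
-       00010010100
-------------------
        00011011010

Method 2 - Add two's complement:
Two's complement of 00010010100: invert → 11101101011, add 1 → 11101101100
  00101101110
+ 11101101100
-------------
 100011011010  (end carry out of the top bit = 1)
Discarding the end carry: 00011011010
Decimal check:
  00101101110 = 256 + 64 + 32 + 8 + 4 + 2 = 366
  00010010100 = 128 + 16 + 4 = 148
  366 - 148 = 218, and 00011011010 = 128 + 64 + 16 + 8 + 2 = 218 ✓



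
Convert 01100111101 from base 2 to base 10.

Sum of powers of 2 for each 1-bit:
2^0 + 2^2 + 2^3 + 2^4 + 2^5 + 2^8 + 2^9
= 1 + 4 + 8 + 16 + 32 + 256 + 512
= 829



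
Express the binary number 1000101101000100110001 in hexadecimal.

Group into 4-bit nibbles from right:
  0010 = 2
  0010 = 2
  1101 = D
  0001 = 1
  0011 = 3
  0001 = 1
Result: 22D131



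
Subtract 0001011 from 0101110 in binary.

Method 1 - Direct subtraction (column by column from the right: bit − bit − borrow-in; if negative, add 2 and borrow 1 from the next column):
borrow: 0000110
        0101110
-       0001011
---------------
        0100011

Method 2 - Add two's complement:
Two's complement of 0001011: invert → 1110100, add 1 → 1110101
  0101110
+ 1110101
---------
 10100011  (end carry out of the top bit = 1)
Discarding the end carry: 0100011
Decimal check:
  0101110 = 32 + 8 + 4 + 2 = 46
  0001011 = 8 + 2 + 1 = 11
  46 - 11 = 35, and 0100011 = 32 + 2 + 1 = 35 ✓



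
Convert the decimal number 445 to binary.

Using repeated division by 2:
445 ÷ 2 = 222 remainder 1
222 ÷ 2 = 111 remainder 0
111 ÷ 2 = 55 remainder 1
55 ÷ 2 = 27 remainder 1
27 ÷ 2 = 13 remainder 1
13 ÷ 2 = 6 remainder 1
6 ÷ 2 = 3 remainder 0
3 ÷ 2 = 1 remainder 1
1 ÷ 2 = 0 remainder 1
Reading remainders bottom to top: 110111101



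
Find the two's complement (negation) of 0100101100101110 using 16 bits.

Original: 0100101100101110
Step 1 - Invert all bits: 1011010011010001
Step 2 - Add 1: 1011010011010010
Verification: 0100101100101110 + 1011010011010010 = 10000000000000000; discarding the end carry (carry out of the top bit) leaves the 16-bit value 0000000000000000, as required for x + (-x)



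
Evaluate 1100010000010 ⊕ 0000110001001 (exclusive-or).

XOR: 1 when bits differ
  1100010000010
^ 0000110001001
---------------
  1100100001011
Decimal: 6274 ^ 393 = 6411



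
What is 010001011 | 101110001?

OR: 1 when either bit is 1
  010001011
| 101110001
-----------
  111111011
Decimal: 139 | 369 = 507



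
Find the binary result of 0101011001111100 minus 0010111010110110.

Method 1 - Direct subtraction (column by column from the right: bit − bit − borrow-in; if negative, add 2 and borrow 1 from the next column):
borrow: 0101111100001100
        0101011001111100
-       0010111010110110
------------------------
        0010011111000110

Method 2 - Add two's complement:
Two's complement of 0010111010110110: invert → 1101000101001001, add 1 → 1101000101001010
  0101011001111100
+ 1101000101001010
------------------
 10010011111000110  (end carry out of the top bit = 1)
Discarding the end carry: 0010011111000110
Decimal check:
  0101011001111100 = 16384 + 4096 + 1024 + 512 + 64 + 32 + 16 + 8 + 4 = 22140
  0010111010110110 = 8192 + 2048 + 1024 + 512 + 128 + 32 + 16 + 4 + 2 = 11958
  22140 - 11958 = 10182, and 0010011111000110 = 8192 + 1024 + 512 + 256 + 128 + 64 + 4 + 2 = 10182 ✓



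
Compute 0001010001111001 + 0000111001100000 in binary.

Add column by column from the right: bit + bit + carry-in; write the sum mod 2, carry 1 when the sum is 2 or 3.
carry:  0011100011000000
        0001010001111001
+       0000111001100000
------------------------
       00010001011011001
(the carry out of the leftmost column, 0, becomes the leading bit)
Decimal check:
  0001010001111001 = 4096 + 1024 + 64 + 32 + 16 + 8 + 1 = 5241
  0000111001100000 = 2048 + 1024 + 512 + 64 + 32 = 3680
  5241 + 3680 = 8921, and 00010001011011001 = 8192 + 512 + 128 + 64 + 16 + 8 + 1 = 8921 ✓



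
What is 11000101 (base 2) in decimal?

Sum of powers of 2 for each 1-bit:
2^0 + 2^2 + 2^6 + 2^7
= 1 + 4 + 64 + 128
= 197



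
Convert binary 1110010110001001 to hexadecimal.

Group into 4-bit nibbles from right:
  1110 = E
  0101 = 5
  1000 = 8
  1001 = 9
Result: E589



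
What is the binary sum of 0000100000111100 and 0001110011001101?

Add column by column from the right: bit + bit + carry-in; write the sum mod 2, carry 1 when the sum is 2 or 3.
carry:  0011000111111000
        0000100000111100
+       0001110011001101
------------------------
       00010010100001001
(the carry out of the leftmost column, 0, becomes the leading bit)
Decimal check:
  0000100000111100 = 2048 + 32 + 16 + 8 + 4 = 2108
  0001110011001101 = 4096 + 2048 + 1024 + 128 + 64 + 8 + 4 + 1 = 7373
  2108 + 7373 = 9481, and 00010010100001001 = 8192 + 1024 + 256 + 8 + 1 = 9481 ✓



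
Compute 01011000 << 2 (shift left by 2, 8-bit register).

Original: 01011000 (decimal 88)
Shift left by 2 positions
Append 2 zeros on the right and drop the 2 high bits that overflow the 8-bit width
Result: 01100000 (decimal 96)
Equivalent: 88 << 2 = 88 × 2^2 = 352, truncated to 8 bits = 96



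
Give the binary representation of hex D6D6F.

Convert each hex digit to 4 bits:
  D = 1101
  6 = 0110
  D = 1101
  6 = 0110
  F = 1111
Concatenate: 11010110110101101111



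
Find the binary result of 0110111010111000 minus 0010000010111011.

Method 1 - Direct subtraction (column by column from the right: bit − bit − borrow-in; if negative, add 2 and borrow 1 from the next column):
borrow: 0000001111111110
        0110111010111000
-       0010000010111011
------------------------
        0100110111111101

Method 2 - Add two's complement:
Two's complement of 0010000010111011: invert → 1101111101000100, add 1 → 1101111101000101
  0110111010111000
+ 1101111101000101
------------------
 10100110111111101  (end carry out of the top bit = 1)
Discarding the end carry: 0100110111111101
Decimal check:
  0110111010111000 = 16384 + 8192 + 2048 + 1024 + 512 + 128 + 32 + 16 + 8 = 28344
  0010000010111011 = 8192 + 128 + 32 + 16 + 8 + 2 + 1 = 8379
  28344 - 8379 = 19965, and 0100110111111101 = 16384 + 2048 + 1024 + 256 + 128 + 64 + 32 + 16 + 8 + 4 + 1 = 19965 ✓



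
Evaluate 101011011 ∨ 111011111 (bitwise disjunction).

OR: 1 when either bit is 1
  101011011
| 111011111
-----------
  111011111
Decimal: 347 | 479 = 479



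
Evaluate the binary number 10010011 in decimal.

Sum of powers of 2 for each 1-bit:
2^0 + 2^1 + 2^4 + 2^7
= 1 + 2 + 16 + 128
= 147



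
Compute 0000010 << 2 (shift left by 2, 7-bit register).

Original: 0000010 (decimal 2)
Shift left by 2 positions
Append 2 zeros on the right
Result: 0001000 (decimal 8)
Equivalent: 2 << 2 = 2 × 2^2 = 8



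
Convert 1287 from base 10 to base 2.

Using repeated division by 2:
1287 ÷ 2 = 643 remainder 1
643 ÷ 2 = 321 remainder 1
321 ÷ 2 = 160 remainder 1
160 ÷ 2 = 80 remainder 0
80 ÷ 2 = 40 remainder 0
40 ÷ 2 = 20 remainder 0
20 ÷ 2 = 10 remainder 0
10 ÷ 2 = 5 remainder 0
5 ÷ 2 = 2 remainder 1
2 ÷ 2 = 1 remainder 0
1 ÷ 2 = 0 remainder 1
Reading remainders bottom to top: 10100000111



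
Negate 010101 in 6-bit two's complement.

Original: 010101
Step 1 - Invert all bits: 101010
Step 2 - Add 1: 101011
Verification: 010101 + 101011 = 1000000; discarding the end carry (carry out of the top bit) leaves the 6-bit value 000000, as required for x + (-x)



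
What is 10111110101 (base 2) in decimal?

Sum of powers of 2 for each 1-bit:
2^0 + 2^2 + 2^4 + 2^5 + 2^6 + 2^7 + 2^8 + 2^10
= 1 + 4 + 16 + 32 + 64 + 128 + 256 + 1024
= 1525



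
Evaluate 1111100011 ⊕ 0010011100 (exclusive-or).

XOR: 1 when bits differ
  1111100011
^ 0010011100
------------
  1101111111
Decimal: 995 ^ 156 = 895



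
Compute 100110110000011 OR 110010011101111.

OR: 1 when either bit is 1
  100110110000011
| 110010011101111
-----------------
  110110111101111
Decimal: 19843 | 25839 = 28143



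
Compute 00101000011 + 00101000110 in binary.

Add column by column from the right: bit + bit + carry-in; write the sum mod 2, carry 1 when the sum is 2 or 3.
carry:  01010001100
        00101000011
+       00101000110
-------------------
       001010001001
(the carry out of the leftmost column, 0, becomes the leading bit)
Decimal check:
  00101000011 = 256 + 64 + 2 + 1 = 323
  00101000110 = 256 + 64 + 4 + 2 = 326
  323 + 326 = 649, and 001010001001 = 512 + 128 + 8 + 1 = 649 ✓



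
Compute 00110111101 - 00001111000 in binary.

Method 1 - Direct subtraction (column by column from the right: bit − bit − borrow-in; if negative, add 2 and borrow 1 from the next column):
borrow: 00010000000
        00110111101
-       00001111000
-------------------
        00101000101

Method 2 - Add two's complement:
Two's complement of 00001111000: invert → 11110000111, add 1 → 11110001000
  00110111101
+ 11110001000
-------------
 100101000101  (end carry out of the top bit = 1)
Discarding the end carry: 00101000101
Decimal check:
  00110111101 = 256 + 128 + 32 + 16 + 8 + 4 + 1 = 445
  00001111000 = 64 + 32 + 16 + 8 = 120
  445 - 120 = 325, and 00101000101 = 256 + 64 + 4 + 1 = 325 ✓



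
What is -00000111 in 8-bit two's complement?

Original: 00000111
Step 1 - Invert all bits: 11111000
Step 2 - Add 1: 11111001
Verification: 00000111 + 11111001 = 100000000; discarding the end carry (carry out of the top bit) leaves the 8-bit value 00000000, as required for x + (-x)



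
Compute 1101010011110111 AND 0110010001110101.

AND: 1 only when both bits are 1
  1101010011110111
& 0110010001110101
------------------
  0100010001110101
Decimal: 54519 & 25717 = 17525



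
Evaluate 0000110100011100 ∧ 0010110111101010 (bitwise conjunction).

AND: 1 only when both bits are 1
  0000110100011100
& 0010110111101010
------------------
  0000110100001000
Decimal: 3356 & 11754 = 3336



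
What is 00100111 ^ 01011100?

XOR: 1 when bits differ
  00100111
^ 01011100
----------
  01111011
Decimal: 39 ^ 92 = 123



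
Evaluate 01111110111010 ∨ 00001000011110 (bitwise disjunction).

OR: 1 when either bit is 1
  01111110111010
| 00001000011110
----------------
  01111110111110
Decimal: 8122 | 542 = 8126



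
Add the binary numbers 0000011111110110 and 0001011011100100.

Add column by column from the right: bit + bit + carry-in; write the sum mod 2, carry 1 when the sum is 2 or 3.
carry:  0000111111001000
        0000011111110110
+       0001011011100100
------------------------
       00001111011011010
(the carry out of the leftmost column, 0, becomes the leading bit)
Decimal check:
  0000011111110110 = 1024 + 512 + 256 + 128 + 64 + 32 + 16 + 4 + 2 = 2038
  0001011011100100 = 4096 + 1024 + 512 + 128 + 64 + 32 + 4 = 5860
  2038 + 5860 = 7898, and 00001111011011010 = 4096 + 2048 + 1024 + 512 + 128 + 64 + 16 + 8 + 2 = 7898 ✓



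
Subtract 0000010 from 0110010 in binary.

Method 1 - Direct subtraction (column by column from the right: bit − bit − borrow-in; if negative, add 2 and borrow 1 from the next column):
borrow: 0000000
        0110010
-       0000010
---------------
        0110000

Method 2 - Add two's complement:
Two's complement of 0000010: invert → 1111101, add 1 → 1111110
  0110010
+ 1111110
---------
 10110000  (end carry out of the top bit = 1)
Discarding the end carry: 0110000
Decimal check:
  0110010 = 32 + 16 + 2 = 50
  0000010 = 2
  50 - 2 = 48, and 0110000 = 32 + 16 = 48 ✓



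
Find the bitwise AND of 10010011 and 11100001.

AND: 1 only when both bits are 1
  10010011
& 11100001
----------
  10000001
Decimal: 147 & 225 = 129



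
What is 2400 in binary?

Using repeated division by 2:
2400 ÷ 2 = 1200 remainder 0
1200 ÷ 2 = 600 remainder 0
600 ÷ 2 = 300 remainder 0
300 ÷ 2 = 150 remainder 0
150 ÷ 2 = 75 remainder 0
75 ÷ 2 = 37 remainder 1
37 ÷ 2 = 18 remainder 1
18 ÷ 2 = 9 remainder 0
9 ÷ 2 = 4 remainder 1
4 ÷ 2 = 2 remainder 0
2 ÷ 2 = 1 remainder 0
1 ÷ 2 = 0 remainder 1
Reading remainders bottom to top: 100101100000



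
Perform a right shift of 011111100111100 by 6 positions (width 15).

Original: 011111100111100 (decimal 16188)
Shift right by 6 positions
Drop the 6 low bits; fill with zeros on the left
Result: 000000011111100 (decimal 252)
Equivalent: 16188 >> 6 = 16188 ÷ 2^6 = 252



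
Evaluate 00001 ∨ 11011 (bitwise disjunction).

OR: 1 when either bit is 1
  00001
| 11011
-------
  11011
Decimal: 1 | 27 = 27



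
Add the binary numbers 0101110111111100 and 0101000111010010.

Add column by column from the right: bit + bit + carry-in; write the sum mod 2, carry 1 when the sum is 2 or 3.
carry:  1010001111100000
        0101110111111100
+       0101000111010010
------------------------
       01010111111001110
(the carry out of the leftmost column, 0, becomes the leading bit)
Decimal check:
  0101110111111100 = 16384 + 4096 + 2048 + 1024 + 256 + 128 + 64 + 32 + 16 + 8 + 4 = 24060
  0101000111010010 = 16384 + 4096 + 256 + 128 + 64 + 16 + 2 = 20946
  24060 + 20946 = 45006, and 01010111111001110 = 32768 + 8192 + 2048 + 1024 + 512 + 256 + 128 + 64 + 8 + 4 + 2 = 45006 ✓



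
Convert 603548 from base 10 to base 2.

Using repeated division by 2:
603548 ÷ 2 = 301774 remainder 0
301774 ÷ 2 = 150887 remainder 0
150887 ÷ 2 = 75443 remainder 1
75443 ÷ 2 = 37721 remainder 1
37721 ÷ 2 = 18860 remainder 1
18860 ÷ 2 = 9430 remainder 0
9430 ÷ 2 = 4715 remainder 0
4715 ÷ 2 = 2357 remainder 1
2357 ÷ 2 = 1178 remainder 1
1178 ÷ 2 = 589 remainder 0
589 ÷ 2 = 294 remainder 1
294 ÷ 2 = 147 remainder 0
147 ÷ 2 = 73 remainder 1
73 ÷ 2 = 36 remainder 1
36 ÷ 2 = 18 remainder 0
18 ÷ 2 = 9 remainder 0
9 ÷ 2 = 4 remainder 1
4 ÷ 2 = 2 remainder 0
2 ÷ 2 = 1 remainder 0
1 ÷ 2 = 0 remainder 1
Reading remainders bottom to top: 10010011010110011100



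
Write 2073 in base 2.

Using repeated division by 2:
2073 ÷ 2 = 1036 remainder 1
1036 ÷ 2 = 518 remainder 0
518 ÷ 2 = 259 remainder 0
259 ÷ 2 = 129 remainder 1
129 ÷ 2 = 64 remainder 1
64 ÷ 2 = 32 remainder 0
32 ÷ 2 = 16 remainder 0
16 ÷ 2 = 8 remainder 0
8 ÷ 2 = 4 remainder 0
4 ÷ 2 = 2 remainder 0
2 ÷ 2 = 1 remainder 0
1 ÷ 2 = 0 remainder 1
Reading remainders bottom to top: 100000011001



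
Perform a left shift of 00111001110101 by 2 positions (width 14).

Original: 00111001110101 (decimal 3701)
Shift left by 2 positions
Append 2 zeros on the right
Result: 11100111010100 (decimal 14804)
Equivalent: 3701 << 2 = 3701 × 2^2 = 14804



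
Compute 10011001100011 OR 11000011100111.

OR: 1 when either bit is 1
  10011001100011
| 11000011100111
----------------
  11011011100111
Decimal: 9827 | 12519 = 14055



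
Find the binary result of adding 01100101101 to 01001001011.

Add column by column from the right: bit + bit + carry-in; write the sum mod 2, carry 1 when the sum is 2 or 3.
carry:  10000011110
        01100101101
+       01001001011
-------------------
       010101111000
(the carry out of the leftmost column, 0, becomes the leading bit)
Decimal check:
  01100101101 = 512 + 256 + 32 + 8 + 4 + 1 = 813
  01001001011 = 512 + 64 + 8 + 2 + 1 = 587
  813 + 587 = 1400, and 010101111000 = 1024 + 256 + 64 + 32 + 16 + 8 = 1400 ✓



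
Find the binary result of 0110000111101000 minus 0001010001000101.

Method 1 - Direct subtraction (column by column from the right: bit − bit − borrow-in; if negative, add 2 and borrow 1 from the next column):
borrow: 0011100000001110
        0110000111101000
-       0001010001000101
------------------------
        0100110110100011

Method 2 - Add two's complement:
Two's complement of 0001010001000101: invert → 1110101110111010, add 1 → 1110101110111011
  0110000111101000
+ 1110101110111011
------------------
 10100110110100011  (end carry out of the top bit = 1)
Discarding the end carry: 0100110110100011
Decimal check:
  0110000111101000 = 16384 + 8192 + 256 + 128 + 64 + 32 + 8 = 25064
  0001010001000101 = 4096 + 1024 + 64 + 4 + 1 = 5189
  25064 - 5189 = 19875, and 0100110110100011 = 16384 + 2048 + 1024 + 256 + 128 + 32 + 2 + 1 = 19875 ✓

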